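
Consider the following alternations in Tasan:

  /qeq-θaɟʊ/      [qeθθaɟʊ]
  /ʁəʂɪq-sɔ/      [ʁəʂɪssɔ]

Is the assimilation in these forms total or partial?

total assimilation

The segment that alternates is /q/, which surfaces as [θ] when adjacent to /θ/.
The output [θ] is identical to the trigger /θ/ — every feature (place, manner, voicing) has been copied — so this is total assimilation.
The other form behaves the same way: /q/ → [s] before /s/ — in each case the output is a copy of the following consonant.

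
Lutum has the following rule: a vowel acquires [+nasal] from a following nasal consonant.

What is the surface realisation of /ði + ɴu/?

[ðĩɴu]

/i/ sits next to the nasal /ɴ/ and is therefore nasalised to [ĩ].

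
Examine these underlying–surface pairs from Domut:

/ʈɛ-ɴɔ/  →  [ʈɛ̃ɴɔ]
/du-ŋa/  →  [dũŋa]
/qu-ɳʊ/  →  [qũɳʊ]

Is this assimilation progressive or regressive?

regressive

The vowel /ɛ/ surfaces as nasalised [ɛ̃] next to the following nasal /ɴ/ — it has acquired the [+nasal] feature of its neighbour.
The other forms show the same pattern: /u/ → [ũ] before /ŋ/; /u/ → [ũ] before /ɳ/ — each time a vowel is nasalised next to a following nasal.
Because the conditioning nasal is to the right of the vowel that changes, the process is regressive (anticipatory).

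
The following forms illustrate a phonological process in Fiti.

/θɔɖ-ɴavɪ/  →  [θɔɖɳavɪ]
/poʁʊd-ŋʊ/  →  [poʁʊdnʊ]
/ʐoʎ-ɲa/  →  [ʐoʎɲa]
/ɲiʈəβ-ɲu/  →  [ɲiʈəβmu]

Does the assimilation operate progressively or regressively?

progressive

Underlying /ɴ/ is realised as [ɳ] next to /ɖ/; /ɖ/ itself does not change.
/ɴ/ is uvular while /ɖ/ is retroflex; the output [ɳ] is retroflex, matching the trigger — so the feature that spreads is place.
The same holds elsewhere in the data: /ŋ/ → [n] after /d/ (velar → alveolar, matching alveolar); /ɲ/ → [m] after /β/ (palatal → bilabial, matching bilabial) — only place changes, and always toward the preceding segment.
Nothing changes in [ʐoʎɲa]: there the adjacent consonants already agree in place (/ɲ/ and /ʎ/ are both palatal), so this form is consistent with the same rule.
The trigger is the preceding segment, so the direction is progressive (perseverative).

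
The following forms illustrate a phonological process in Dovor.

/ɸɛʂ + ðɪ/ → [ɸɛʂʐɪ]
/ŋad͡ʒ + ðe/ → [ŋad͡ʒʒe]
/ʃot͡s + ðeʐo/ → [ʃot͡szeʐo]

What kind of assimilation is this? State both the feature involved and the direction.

progressive place assimilation

The segment that alternates is /ð/, which surfaces as [ʐ] when adjacent to /ʂ/.
The change dental → retroflex matches the place of the preceding /ʂ/, identifying this as place assimilation.
Manner and voice are unchanged, so the assimilation is partial, not total.
The other alternating forms pattern the same way: /ð/ → [ʒ] after /d͡ʒ/ (dental → postalveolar, matching postalveolar); /ð/ → [z] after /t͡s/ (dental → alveolar, matching alveolar) — only place changes, and always toward the preceding segment.
The trigger is the preceding segment, so the direction is progressive (perseverative).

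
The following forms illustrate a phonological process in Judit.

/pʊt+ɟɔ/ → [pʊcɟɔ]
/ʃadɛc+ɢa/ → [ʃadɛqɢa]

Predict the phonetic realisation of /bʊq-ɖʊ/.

[bʊʈɖʊ]

The data show regressive place assimilation: /t/ → [c] before /ɟ/; /c/ → [q] before /ɢ/. In each pair only place changes, matching the following consonant, while manner and voice stay constant.
The rule targets /q/ (voiceless uvular stop), which sits before the trigger /ɖ/ (retroflex).
The voiceless retroflex stop is [ʈ], so /q/ → [ʈ].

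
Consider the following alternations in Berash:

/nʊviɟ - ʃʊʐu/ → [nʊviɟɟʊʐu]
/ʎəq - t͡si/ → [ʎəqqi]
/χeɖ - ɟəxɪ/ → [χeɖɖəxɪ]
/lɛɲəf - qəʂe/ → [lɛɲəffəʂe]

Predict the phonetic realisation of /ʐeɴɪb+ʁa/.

[ʐeɴɪbba]

The data show progressive total assimilation (/ʃ/ → [ɟ] after /ɟ/; /t͡s/ → [q] after /q/; /ɟ/ → [ɖ] after /ɖ/; /q/ → [f] after /f/): in every case the target segment becomes identical to its preceding neighbour, copying more than a single feature.
/ʁ/ is the segment targeted by the rule; it sits immediately after /b/, so it assimilates completely and surfaces as [b].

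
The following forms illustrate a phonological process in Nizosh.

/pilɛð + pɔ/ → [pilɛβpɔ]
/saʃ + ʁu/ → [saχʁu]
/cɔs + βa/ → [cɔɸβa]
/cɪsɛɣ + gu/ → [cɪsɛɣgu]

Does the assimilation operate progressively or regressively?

regressive

Underlying /ð/ is realised as [β] next to /p/; /p/ itself does not change.
/ð/ is dental while /p/ is bilabial; the output [β] is bilabial, matching the trigger — so the feature that spreads is place.
The same holds elsewhere in the data: /ʃ/ → [χ] before /ʁ/ (postalveolar → uvular, matching uvular); /s/ → [ɸ] before /β/ (alveolar → bilabial, matching bilabial) — only place changes, and always toward the following segment.
Nothing changes in [cɪsɛɣgu]: there the adjacent consonants already agree in place (/ɣ/ and /g/ are both velar), so this form is consistent with the same rule.
The trigger is the following segment, so the direction is regressive (anticipatory).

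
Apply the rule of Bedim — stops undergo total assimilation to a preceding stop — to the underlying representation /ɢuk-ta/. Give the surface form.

[ɢukka]

/t/ is the segment targeted by the rule; it sits immediately after /k/, so it assimilates completely and surfaces as [k].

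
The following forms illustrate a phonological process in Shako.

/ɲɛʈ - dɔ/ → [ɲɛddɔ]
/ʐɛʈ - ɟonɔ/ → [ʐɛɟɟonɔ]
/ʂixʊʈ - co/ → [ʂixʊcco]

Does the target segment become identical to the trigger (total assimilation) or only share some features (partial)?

Underlying /ʈ/ is realised as [d] next to /d/; /d/ itself does not change.
The output [d] is identical to the trigger /d/ — every feature (place, manner, voicing) has been copied — so this is total assimilation.
The remaining alternations confirm this: /ʈ/ → [ɟ] before /ɟ/; /ʈ/ → [c] before /c/ — in each case the output is a copy of the following consonant.

total assimilation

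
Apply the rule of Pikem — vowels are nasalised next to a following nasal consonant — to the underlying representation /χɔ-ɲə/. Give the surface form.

[χɔ̃ɲə]

The vowel /ɔ/ is adjacent to the following nasal /ɲ/, so it acquires [+nasal] and surfaces as [ɔ̃].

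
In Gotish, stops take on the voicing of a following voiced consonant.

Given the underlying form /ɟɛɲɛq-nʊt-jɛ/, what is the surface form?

The rule targets /q/ (voiceless uvular stop), which sits before the trigger /n/ (voiced).
A voiced uvular stop is [ɢ], so the surface segment is [ɢ].
At the second juncture, /t/ likewise becomes [d] adjacent to /j/.

[ɟɛɲɛɢnʊdjɛ]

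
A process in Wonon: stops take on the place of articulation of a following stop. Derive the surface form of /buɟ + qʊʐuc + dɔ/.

[buɢqʊʐutdɔ]

/ɟ/ is a voiced palatal stop. The following trigger /q/ is uvular, so /ɟ/ must become uvular as well.
Changing only its place to uvular gives [ɢ] — the voiced uvular stop.
The same rule applies at the second boundary: /c/ → [t] next to /d/.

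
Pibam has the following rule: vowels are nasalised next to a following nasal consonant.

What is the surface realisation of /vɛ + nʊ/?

[vɛ̃nʊ]

/ɛ/ sits next to the nasal /n/ and is therefore nasalised to [ɛ̃].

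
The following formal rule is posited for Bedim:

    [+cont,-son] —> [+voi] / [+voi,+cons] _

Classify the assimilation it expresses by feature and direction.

progressive voicing assimilation

The target ([+cont,-son], fricatives) acquires [+voi] next to a voiced consonant ([+voi,+cons]) — it takes on the voicing of its neighbour, so the feature that spreads is voicing.
Since the environment is written before the underscore, the trigger precedes the target; the direction is progressive.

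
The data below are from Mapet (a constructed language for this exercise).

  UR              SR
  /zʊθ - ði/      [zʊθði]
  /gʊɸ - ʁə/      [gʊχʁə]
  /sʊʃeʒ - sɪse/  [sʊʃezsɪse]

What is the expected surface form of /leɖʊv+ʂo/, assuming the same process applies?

[leɖʊʐʂo]

The data show regressive place assimilation: /ɸ/ → [χ] before /ʁ/; /ʒ/ → [z] before /s/. In each pair only place changes, matching the following consonant, while manner and voice stay constant.
No alternation appears in [zʊθði]: there the adjacent consonants already agree in place (/θ/ and /ð/ are both dental), so this form is consistent with the same rule.
The rule targets /v/ (voiced labiodental fricative), which sits before the trigger /ʂ/ (retroflex).
Changing only its place to retroflex gives [ʐ] — the voiced retroflex fricative.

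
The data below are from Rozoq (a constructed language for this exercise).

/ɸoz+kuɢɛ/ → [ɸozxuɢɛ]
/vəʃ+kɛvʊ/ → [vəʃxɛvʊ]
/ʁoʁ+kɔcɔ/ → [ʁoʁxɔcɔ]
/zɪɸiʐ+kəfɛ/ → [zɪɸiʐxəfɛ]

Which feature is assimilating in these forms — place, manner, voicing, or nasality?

manner

The segment that alternates is /k/, which surfaces as [x] when adjacent to /z/.
The change stop → fricative matches the manner of the preceding /z/, identifying this as manner assimilation.
Checking the remaining alternations: /k/ → [x] after /ʃ/ (stop → fricative, matching a fricative); /k/ → [x] after /ʁ/ (stop → fricative, matching a fricative); /k/ → [x] after /ʐ/ (stop → fricative, matching a fricative) — only manner changes, and always toward the preceding segment.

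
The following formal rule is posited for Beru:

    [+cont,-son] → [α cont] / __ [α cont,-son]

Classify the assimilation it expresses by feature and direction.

regressive manner assimilation

The rule copies [cont] (continuancy) from the environment onto the target fricatives; since [±cont] encodes the stop/fricative manner contrast, the assimilating dimension is manner.
The conditioning segment sits to the right of the focus bar, meaning the trigger follows the segment that changes — regressive assimilation.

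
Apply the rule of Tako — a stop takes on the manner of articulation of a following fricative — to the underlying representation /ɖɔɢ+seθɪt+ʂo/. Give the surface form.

[ɖɔʁseθɪsʂo]

/ɢ/ is a voiced uvular stop. The following trigger /s/ is a fricative, so /ɢ/ must become a fricative as well.
A voiced uvular fricative is [ʁ], so the surface segment is [ʁ].
The same rule applies at the second boundary: /t/ → [s] next to /ʂ/.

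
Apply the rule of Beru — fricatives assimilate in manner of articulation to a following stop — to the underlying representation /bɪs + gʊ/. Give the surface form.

/s/ is a voiceless alveolar fricative. The following trigger /g/ is a stop, so /s/ must become a stop as well.
A voiceless alveolar stop is [t], so the surface segment is [t].

[bɪtgʊ]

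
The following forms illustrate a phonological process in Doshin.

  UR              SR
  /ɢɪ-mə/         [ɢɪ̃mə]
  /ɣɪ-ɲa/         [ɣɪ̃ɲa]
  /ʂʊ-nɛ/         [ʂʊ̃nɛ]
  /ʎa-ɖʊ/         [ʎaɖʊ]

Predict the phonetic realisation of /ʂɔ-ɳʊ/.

[ʂɔ̃ɳʊ]

The data show regressive nasality assimilation (vowel nasalisation): /ɪ/ → [ɪ̃] before /m/; /ɪ/ → [ɪ̃] before /ɲ/; /ʊ/ → [ʊ̃] before /n/ — a vowel is nasalised by an immediately following nasal consonant.
No change occurs in [ʎaɖʊ] because the vowel at the boundary is adjacent to an oral consonant, not a nasal (/a/ next to /ɖ/).
The vowel /ɔ/ is adjacent to the following nasal /ɳ/, so it acquires [+nasal] and surfaces as [ɔ̃].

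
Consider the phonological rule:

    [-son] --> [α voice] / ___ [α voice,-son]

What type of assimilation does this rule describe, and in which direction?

regressive voicing assimilation

The shared variable α links the value of [voice] on the target to the same value on the neighbouring segment, so voicing is the feature that assimilates.
The conditioning segment sits to the right of the focus bar, meaning the trigger follows the segment that changes — regressive assimilation.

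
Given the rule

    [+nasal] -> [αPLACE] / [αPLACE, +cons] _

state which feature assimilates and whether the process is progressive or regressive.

The rule copies the place features (abbreviated [PLACE]) from the environment onto the target, so the assimilating feature is place.
Since the environment is written before the underscore, the trigger precedes the target; the direction is progressive.

progressive place assimilation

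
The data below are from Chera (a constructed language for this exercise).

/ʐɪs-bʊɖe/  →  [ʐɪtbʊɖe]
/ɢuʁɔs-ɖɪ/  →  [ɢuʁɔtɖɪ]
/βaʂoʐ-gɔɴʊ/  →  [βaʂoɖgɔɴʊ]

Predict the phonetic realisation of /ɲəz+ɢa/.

The data show regressive manner assimilation: /s/ → [t] before /b/; /s/ → [t] before /ɖ/; /ʐ/ → [ɖ] before /g/. In each pair only manner changes, matching the following consonant, while place and voice stay constant.
/z/ is a voiced alveolar fricative. The following trigger /ɢ/ is a stop, so /z/ must become a stop as well.
The voiced alveolar stop is [d], so /z/ → [d].

[ɲədɢa]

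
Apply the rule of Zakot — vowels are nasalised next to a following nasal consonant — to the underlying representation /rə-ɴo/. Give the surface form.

[rə̃ɴo]

/ə/ sits next to the nasal /ɴ/ and is therefore nasalised to [ə̃].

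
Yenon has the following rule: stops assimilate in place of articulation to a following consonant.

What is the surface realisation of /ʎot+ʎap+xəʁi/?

/t/ is a voiceless alveolar stop. The following trigger /ʎ/ is palatal, so /t/ must become palatal as well.
The voiceless palatal stop is [c], so /t/ → [c].
At the second juncture, /p/ likewise becomes [k] adjacent to /x/.

[ʎocʎakxəʁi]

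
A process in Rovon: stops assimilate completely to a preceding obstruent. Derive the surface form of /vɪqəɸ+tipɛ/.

[vɪqəɸɸipɛ]

/t/ is the segment targeted by the rule; it sits immediately after /ɸ/, so it assimilates completely and surfaces as [ɸ].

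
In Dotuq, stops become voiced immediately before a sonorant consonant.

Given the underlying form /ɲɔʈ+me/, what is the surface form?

The rule targets /ʈ/ (voiceless retroflex stop), which sits before the trigger /m/ (voiced).
The voiced retroflex stop is [ɖ], so /ʈ/ → [ɖ].

[ɲɔɖme]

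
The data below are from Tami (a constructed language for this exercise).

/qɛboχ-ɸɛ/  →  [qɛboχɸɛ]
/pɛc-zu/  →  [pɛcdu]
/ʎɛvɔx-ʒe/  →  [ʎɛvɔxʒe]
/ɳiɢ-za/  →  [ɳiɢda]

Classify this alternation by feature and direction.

progressive manner assimilation

Underlying /z/ is realised as [d] next to /c/; /c/ itself does not change.
The change fricative → stop matches the manner of the preceding /c/, identifying this as manner assimilation.
Place and voice are unchanged, so the assimilation is partial, not total.
The other alternating form patterns the same way: /z/ → [d] after /ɢ/ (fricative → stop, matching a stop) — only manner changes, and always toward the preceding segment.
Nothing changes in [qɛboχɸɛ], [ʎɛvɔxʒe]: there the adjacent consonants already agree in manner (/ɸ/ and /χ/ are both fricatives; /ʒ/ and /x/ are both fricatives), so these forms are consistent with the same rule.
The trigger is the preceding segment, so the direction is progressive (perseverative).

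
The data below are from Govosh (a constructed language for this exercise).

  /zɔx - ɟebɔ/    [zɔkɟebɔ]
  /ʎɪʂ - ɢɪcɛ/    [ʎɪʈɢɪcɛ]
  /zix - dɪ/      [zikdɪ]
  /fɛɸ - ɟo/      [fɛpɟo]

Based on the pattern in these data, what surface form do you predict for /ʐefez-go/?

The data show regressive manner assimilation: /x/ → [k] before /ɟ/; /ʂ/ → [ʈ] before /ɢ/; /x/ → [k] before /d/; /ɸ/ → [p] before /ɟ/. In each pair only manner changes, matching the following consonant, while place and voice stay constant.
/z/ is a voiced alveolar fricative. The following trigger /g/ is a stop, so /z/ must become a stop as well.
The voiced alveolar stop is [d], so /z/ → [d].

[ʐefedgo]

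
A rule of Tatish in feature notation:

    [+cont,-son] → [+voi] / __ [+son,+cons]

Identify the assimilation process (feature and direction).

The structural change is [+voi], and the conditioning segment [+son,+cons] (a sonorant consonant) is itself voiced, so the target comes to share the voicing of its neighbour — voicing assimilation.
The conditioning segment sits to the right of the focus bar, meaning the trigger follows the segment that changes — regressive assimilation.

regressive voicing assimilation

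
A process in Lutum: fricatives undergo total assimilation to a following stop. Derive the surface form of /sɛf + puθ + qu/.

[sɛppuqqu]

/f/ is the segment targeted by the rule; it sits immediately before /p/, so it assimilates completely and surfaces as [p].
The same rule applies at the second boundary: /θ/ → [q] next to /q/.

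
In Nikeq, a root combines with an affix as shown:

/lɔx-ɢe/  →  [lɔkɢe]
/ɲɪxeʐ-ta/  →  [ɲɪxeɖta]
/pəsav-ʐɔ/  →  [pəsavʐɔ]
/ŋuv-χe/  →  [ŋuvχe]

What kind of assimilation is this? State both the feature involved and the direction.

Underlying /x/ is realised as [k] next to /ɢ/; /ɢ/ itself does not change.
The change fricative → stop matches the manner of the following /ɢ/, identifying this as manner assimilation.
Place and voice are unchanged, so the assimilation is partial, not total.
The same holds elsewhere in the data: /ʐ/ → [ɖ] before /t/ (fricative → stop, matching a stop) — only manner changes, and always toward the following segment.
No alternation appears in [pəsavʐɔ], [ŋuvχe]: there the adjacent consonants already agree in manner (/v/ and /ʐ/ are both fricatives; /v/ and /χ/ are both fricatives), so these forms are consistent with the same rule.
Since the segment that changes precedes the conditioning segment, the assimilation is regressive.

regressive manner assimilation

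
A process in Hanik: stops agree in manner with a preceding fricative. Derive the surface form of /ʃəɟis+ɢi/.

[ʃəɟisʁi]

The rule targets /ɢ/ (voiced uvular stop), which sits after the trigger /s/ (fricative).
The voiced uvular fricative is [ʁ], so /ɢ/ → [ʁ].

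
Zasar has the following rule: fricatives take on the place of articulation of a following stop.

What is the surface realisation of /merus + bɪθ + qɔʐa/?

/s/ is a voiceless alveolar fricative. The following trigger /b/ is bilabial, so /s/ must become bilabial as well.
Changing only its place to bilabial gives [ɸ] — the voiceless bilabial fricative.
The same rule applies at the second boundary: /θ/ → [χ] next to /q/.

[meruɸbɪχqɔʐa]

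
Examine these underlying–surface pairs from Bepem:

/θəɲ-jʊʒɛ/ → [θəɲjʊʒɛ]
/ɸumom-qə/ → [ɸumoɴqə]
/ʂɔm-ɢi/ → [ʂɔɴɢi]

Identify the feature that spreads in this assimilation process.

place

The segment that alternates is /m/, which surfaces as [ɴ] when adjacent to /q/.
The change bilabial → uvular matches the place of the following /q/, identifying this as place assimilation.
The same holds elsewhere in the data: /m/ → [ɴ] before /ɢ/ (bilabial → uvular, matching uvular) — only place changes, and always toward the following segment.
Nothing changes in [θəɲjʊʒɛ]: there the adjacent consonants already agree in place (/ɲ/ and /j/ are both palatal), so this form is consistent with the same rule.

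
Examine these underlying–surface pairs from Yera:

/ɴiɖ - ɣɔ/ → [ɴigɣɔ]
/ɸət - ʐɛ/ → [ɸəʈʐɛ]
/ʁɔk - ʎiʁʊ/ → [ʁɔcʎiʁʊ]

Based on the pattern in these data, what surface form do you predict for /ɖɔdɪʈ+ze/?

The data show regressive place assimilation: /ɖ/ → [g] before /ɣ/; /t/ → [ʈ] before /ʐ/; /k/ → [c] before /ʎ/. In each pair only place changes, matching the following consonant, while manner and voice stay constant.
The rule targets /ʈ/ (voiceless retroflex stop), which sits before the trigger /z/ (alveolar).
The voiceless alveolar stop is [t], so /ʈ/ → [t].

[ɖɔdɪtze]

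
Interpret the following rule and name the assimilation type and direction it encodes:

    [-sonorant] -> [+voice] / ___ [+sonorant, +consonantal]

The target ([-sonorant], obstruents) acquires [+voice] next to a sonorant consonant ([+sonorant, +consonantal]) — it takes on the voicing of its neighbour, so the feature that spreads is voicing.
Since the environment is written after the underscore, the trigger follows the target; the direction is regressive.

regressive voicing assimilation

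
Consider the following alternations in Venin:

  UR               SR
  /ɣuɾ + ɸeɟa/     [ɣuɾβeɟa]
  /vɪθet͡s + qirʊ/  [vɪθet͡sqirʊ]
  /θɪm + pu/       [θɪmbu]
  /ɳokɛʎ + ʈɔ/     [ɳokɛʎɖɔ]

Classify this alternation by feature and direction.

progressive voicing assimilation

Comparing underlying and surface forms, /ɸ/ → [β] is the alternation; the neighbouring /ɾ/ is constant.
The change voiceless → voiced matches the voicing of the preceding /ɾ/, identifying this as voicing assimilation.
Place and manner are unchanged, so the assimilation is partial, not total.
The other alternating forms pattern the same way: /p/ → [b] after /m/ (voiceless → voiced, matching voiced); /ʈ/ → [ɖ] after /ʎ/ (voiceless → voiced, matching voiced) — only voicing changes, and always toward the preceding segment.
No alternation appears in [vɪθet͡sqirʊ]: there the adjacent consonants already agree in voicing (/q/ and /t͡s/ are both voiceless), so this form is consistent with the same rule.
Since the segment that changes follows the conditioning segment, the assimilation is progressive.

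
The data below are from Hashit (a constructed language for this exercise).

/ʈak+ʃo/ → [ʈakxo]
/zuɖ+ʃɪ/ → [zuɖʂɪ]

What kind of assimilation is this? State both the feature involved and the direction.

progressive place assimilation

Comparing underlying and surface forms, /ʃ/ → [x] is the alternation; the neighbouring /k/ is constant.
/ʃ/ is postalveolar while /k/ is velar; the output [x] is velar, matching the trigger — so the feature that spreads is place.
Manner and voice are unchanged, so the assimilation is partial, not total.
The other alternating form patterns the same way: /ʃ/ → [ʂ] after /ɖ/ (postalveolar → retroflex, matching retroflex) — only place changes, and always toward the preceding segment.
The trigger is the preceding segment, so the direction is progressive (perseverative).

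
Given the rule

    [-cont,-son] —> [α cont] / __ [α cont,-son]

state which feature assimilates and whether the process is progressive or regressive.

regressive manner assimilation

The rule copies [cont] (continuancy) from the environment onto the target stops; since [±cont] encodes the stop/fricative manner contrast, the assimilating dimension is manner.
The conditioning segment sits to the right of the focus bar, meaning the trigger follows the segment that changes — regressive assimilation.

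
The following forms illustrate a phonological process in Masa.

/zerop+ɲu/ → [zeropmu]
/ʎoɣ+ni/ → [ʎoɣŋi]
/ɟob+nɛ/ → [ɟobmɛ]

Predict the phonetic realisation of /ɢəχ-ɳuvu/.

[ɢəχɴuvu]

The data show progressive place assimilation: /ɲ/ → [m] after /p/; /n/ → [ŋ] after /ɣ/; /n/ → [m] after /b/. In each pair only place changes, matching the preceding consonant, while manner and voice stay constant.
/ɳ/ is a voiced retroflex nasal. The preceding trigger /χ/ is uvular, so /ɳ/ must become uvular as well.
The voiced uvular nasal is [ɴ], so /ɳ/ → [ɴ].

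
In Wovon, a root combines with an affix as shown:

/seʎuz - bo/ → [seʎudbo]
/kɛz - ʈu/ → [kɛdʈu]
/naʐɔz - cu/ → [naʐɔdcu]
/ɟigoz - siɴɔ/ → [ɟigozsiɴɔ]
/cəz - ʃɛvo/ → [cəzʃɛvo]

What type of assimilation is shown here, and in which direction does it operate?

regressive manner assimilation

Underlying /z/ is realised as [d] next to /b/; /b/ itself does not change.
/z/ is a fricative while /b/ is a stop; the output [d] is a stop, matching the trigger — so the feature that spreads is manner.
Place and voice are unchanged, so the assimilation is partial, not total.
Checking the remaining alternations: /z/ → [d] before /ʈ/ (fricative → stop, matching a stop); /z/ → [d] before /c/ (fricative → stop, matching a stop) — only manner changes, and always toward the following segment.
No alternation appears in [ɟigozsiɴɔ], [cəzʃɛvo]: there the adjacent consonants already agree in manner (/z/ and /s/ are both fricatives; /z/ and /ʃ/ are both fricatives), so these forms are consistent with the same rule.
Since the segment that changes precedes the conditioning segment, the assimilation is regressive.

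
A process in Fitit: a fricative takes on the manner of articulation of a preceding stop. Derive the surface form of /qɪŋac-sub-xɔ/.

The rule targets /s/ (voiceless alveolar fricative), which sits after the trigger /c/ (stop).
A voiceless alveolar stop is [t], so the surface segment is [t].
At the second juncture, /x/ likewise becomes [k] adjacent to /b/.

[qɪŋactubkɔ]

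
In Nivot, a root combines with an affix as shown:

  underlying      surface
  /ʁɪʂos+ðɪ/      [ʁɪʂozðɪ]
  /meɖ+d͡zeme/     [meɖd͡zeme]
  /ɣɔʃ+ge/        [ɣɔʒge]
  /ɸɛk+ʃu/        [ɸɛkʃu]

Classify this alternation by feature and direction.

regressive voicing assimilation

The segment that alternates is /s/, which surfaces as [z] when adjacent to /ð/.
The change voiceless → voiced matches the voicing of the following /ð/, identifying this as voicing assimilation.
Place and manner are unchanged, so the assimilation is partial, not total.
The same holds elsewhere in the data: /ʃ/ → [ʒ] before /g/ (voiceless → voiced, matching voiced) — only voicing changes, and always toward the following segment.
Nothing changes in [meɖd͡zeme], [ɸɛkʃu]: there the adjacent consonants already agree in voicing (/ɖ/ and /d͡z/ are both voiced; /k/ and /ʃ/ are both voiceless), so these forms are consistent with the same rule.
The trigger is the following segment, so the direction is regressive (anticipatory).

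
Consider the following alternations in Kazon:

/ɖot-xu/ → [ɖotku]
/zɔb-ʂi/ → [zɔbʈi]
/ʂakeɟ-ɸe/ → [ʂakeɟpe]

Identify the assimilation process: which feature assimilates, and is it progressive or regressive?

The segment that alternates is /x/, which surfaces as [k] when adjacent to /t/.
The change fricative → stop matches the manner of the preceding /t/, identifying this as manner assimilation.
Place and voice are unchanged, so the assimilation is partial, not total.
Checking the remaining alternations: /ʂ/ → [ʈ] after /b/ (fricative → stop, matching a stop); /ɸ/ → [p] after /ɟ/ (fricative → stop, matching a stop) — only manner changes, and always toward the preceding segment.
The trigger is the preceding segment, so the direction is progressive (perseverative).

progressive manner assimilation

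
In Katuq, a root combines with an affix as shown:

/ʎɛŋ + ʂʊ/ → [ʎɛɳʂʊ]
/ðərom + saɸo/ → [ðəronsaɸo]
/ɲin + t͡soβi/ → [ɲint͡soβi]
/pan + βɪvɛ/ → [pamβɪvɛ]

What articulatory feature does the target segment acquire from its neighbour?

place

The segment that alternates is /ŋ/, which surfaces as [ɳ] when adjacent to /ʂ/.
/ŋ/ is velar while /ʂ/ is retroflex; the output [ɳ] is retroflex, matching the trigger — so the feature that spreads is place.
Checking the remaining alternations: /m/ → [n] before /s/ (bilabial → alveolar, matching alveolar); /n/ → [m] before /β/ (alveolar → bilabial, matching bilabial) — only place changes, and always toward the following segment.
Nothing changes in [ɲint͡soβi]: there the adjacent consonants already agree in place (/n/ and /t͡s/ are both alveolar), so this form is consistent with the same rule.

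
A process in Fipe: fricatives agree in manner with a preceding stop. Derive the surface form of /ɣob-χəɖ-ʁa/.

/χ/ is a voiceless uvular fricative. The preceding trigger /b/ is a stop, so /χ/ must become a stop as well.
Changing only its manner to stop gives [q] — the voiceless uvular stop.
At the second juncture, /ʁ/ likewise becomes [ɢ] adjacent to /ɖ/.

[ɣobqəɖɢa]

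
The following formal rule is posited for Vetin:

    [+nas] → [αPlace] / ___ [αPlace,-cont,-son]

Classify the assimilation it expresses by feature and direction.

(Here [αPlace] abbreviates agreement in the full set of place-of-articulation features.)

regressive place assimilation

The rule copies the place features (abbreviated [Place]) from the environment onto the target, so the assimilating feature is place.
Since the environment is written after the underscore, the trigger follows the target; the direction is regressive.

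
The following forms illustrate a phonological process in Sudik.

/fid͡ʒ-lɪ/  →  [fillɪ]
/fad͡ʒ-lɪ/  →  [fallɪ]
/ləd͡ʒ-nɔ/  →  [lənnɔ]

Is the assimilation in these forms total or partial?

Underlying /d͡ʒ/ is realised as [l] next to /l/; /l/ itself does not change.
The output [l] is identical to the trigger /l/ — every feature (place, manner, voicing) has been copied — so this is total assimilation.
The remaining alternation confirms this: /d͡ʒ/ → [n] before /n/ — in each case the output is a copy of the following consonant.

total assimilation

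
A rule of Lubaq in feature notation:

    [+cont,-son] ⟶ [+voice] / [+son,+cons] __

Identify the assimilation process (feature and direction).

progressive voicing assimilation

The target ([+cont,-son], fricatives) acquires [+voice] next to a sonorant consonant ([+son,+cons]) — it takes on the voicing of its neighbour, so the feature that spreads is voicing.
Since the environment is written before the underscore, the trigger precedes the target; the direction is progressive.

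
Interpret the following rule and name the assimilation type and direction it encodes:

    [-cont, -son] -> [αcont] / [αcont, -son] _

progressive manner assimilation

The rule copies [cont] (continuancy) from the environment onto the target stops; since [±cont] encodes the stop/fricative manner contrast, the assimilating dimension is manner.
Since the environment is written before the underscore, the trigger precedes the target; the direction is progressive.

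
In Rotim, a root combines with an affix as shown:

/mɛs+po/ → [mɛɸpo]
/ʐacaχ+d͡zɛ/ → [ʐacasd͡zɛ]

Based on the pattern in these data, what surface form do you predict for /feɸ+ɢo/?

[feχɢo]

The data show regressive place assimilation: /s/ → [ɸ] before /p/; /χ/ → [s] before /d͡z/. In each pair only place changes, matching the following consonant, while manner and voice stay constant.
/ɸ/ is a voiceless bilabial fricative. The following trigger /ɢ/ is uvular, so /ɸ/ must become uvular as well.
A voiceless uvular fricative is [χ], so the surface segment is [χ].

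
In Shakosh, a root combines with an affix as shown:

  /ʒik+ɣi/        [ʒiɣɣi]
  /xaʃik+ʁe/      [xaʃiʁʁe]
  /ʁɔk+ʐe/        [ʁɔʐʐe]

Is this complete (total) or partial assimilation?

The segment that alternates is /k/, which surfaces as [ɣ] when adjacent to /ɣ/.
The output [ɣ] is identical to the trigger /ɣ/ — every feature (place, manner, voicing) has been copied — so this is total assimilation.
The other forms behave the same way: /k/ → [ʁ] before /ʁ/; /k/ → [ʐ] before /ʐ/ — in each case the output is a copy of the following consonant.

total assimilation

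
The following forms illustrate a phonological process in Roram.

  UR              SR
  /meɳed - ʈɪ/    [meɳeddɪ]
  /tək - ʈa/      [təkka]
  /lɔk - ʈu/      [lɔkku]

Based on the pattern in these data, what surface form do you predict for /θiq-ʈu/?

The data show progressive total assimilation (/ʈ/ → [d] after /d/; /ʈ/ → [k] after /k/): in every case the target segment becomes identical to its preceding neighbour, copying more than a single feature.
/ʈ/ is the segment targeted by the rule; it sits immediately after /q/, so it assimilates completely and surfaces as [q].

[θiqqu]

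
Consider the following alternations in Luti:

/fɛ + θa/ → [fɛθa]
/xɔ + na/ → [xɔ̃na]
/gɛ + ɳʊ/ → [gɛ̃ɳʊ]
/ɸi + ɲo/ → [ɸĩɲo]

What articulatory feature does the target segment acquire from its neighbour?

The vowel /ɔ/ surfaces as nasalised [ɔ̃] next to the following nasal /n/ — it has acquired the [+nasal] feature of its neighbour.
Likewise in the remaining data: /ɛ/ → [ɛ̃] before /ɳ/; /i/ → [ĩ] before /ɲ/ — each time a vowel is nasalised next to a following nasal.
No change occurs in [fɛθa] because the vowel at the boundary is adjacent to an oral consonant, not a nasal (/ɛ/ next to /θ/).

nasality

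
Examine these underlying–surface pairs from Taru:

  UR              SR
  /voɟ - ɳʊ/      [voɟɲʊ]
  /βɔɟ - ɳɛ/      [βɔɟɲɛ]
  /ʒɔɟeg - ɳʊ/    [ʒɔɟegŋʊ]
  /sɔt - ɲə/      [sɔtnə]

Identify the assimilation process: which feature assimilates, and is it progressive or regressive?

progressive place assimilation

Comparing underlying and surface forms, /ɳ/ → [ɲ] is the alternation; the neighbouring /ɟ/ is constant.
The change retroflex → palatal matches the place of the preceding /ɟ/, identifying this as place assimilation.
Manner and voice are unchanged, so the assimilation is partial, not total.
The same holds elsewhere in the data: /ɳ/ → [ŋ] after /g/ (retroflex → velar, matching velar); /ɲ/ → [n] after /t/ (palatal → alveolar, matching alveolar) — only place changes, and always toward the preceding segment.
The trigger is the preceding segment, so the direction is progressive (perseverative).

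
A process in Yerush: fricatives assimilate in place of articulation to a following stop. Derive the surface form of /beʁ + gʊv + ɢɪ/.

[beɣgʊʁɢɪ]

/ʁ/ is a voiced uvular fricative. The following trigger /g/ is velar, so /ʁ/ must become velar as well.
Changing only its place to velar gives [ɣ] — the voiced velar fricative.
At the second juncture, /v/ likewise becomes [ʁ] adjacent to /ɢ/.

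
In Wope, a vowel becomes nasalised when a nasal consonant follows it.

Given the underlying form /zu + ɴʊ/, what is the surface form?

/u/ sits next to the nasal /ɴ/ and is therefore nasalised to [ũ].

[zũɴʊ]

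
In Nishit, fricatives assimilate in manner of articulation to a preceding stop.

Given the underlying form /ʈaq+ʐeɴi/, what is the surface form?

The rule targets /ʐ/ (voiced retroflex fricative), which sits after the trigger /q/ (stop).
Changing only its manner to stop gives [ɖ] — the voiced retroflex stop.

[ʈaqɖeɴi]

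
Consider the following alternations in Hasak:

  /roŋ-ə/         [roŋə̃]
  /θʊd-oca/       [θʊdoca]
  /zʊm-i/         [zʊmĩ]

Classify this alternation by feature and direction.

The vowel /ə/ surfaces as nasalised [ə̃] next to the preceding nasal /ŋ/ — it has acquired the [+nasal] feature of its neighbour.
The other form shows the same pattern: /i/ → [ĩ] after /m/ — each time a vowel is nasalised next to a preceding nasal.
No change occurs in [θʊdoca] because the vowel at the boundary is adjacent to an oral consonant, not a nasal (/o/ next to /d/).
Because the conditioning nasal is to the left of the vowel that changes, the process is progressive (perseverative).

progressive nasality assimilation (vowel nasalisation)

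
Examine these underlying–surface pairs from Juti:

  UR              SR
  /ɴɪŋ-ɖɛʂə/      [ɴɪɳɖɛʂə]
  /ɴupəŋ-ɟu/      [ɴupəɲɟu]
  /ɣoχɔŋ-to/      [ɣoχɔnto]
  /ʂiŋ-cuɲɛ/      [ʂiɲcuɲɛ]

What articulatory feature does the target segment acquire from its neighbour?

Comparing underlying and surface forms, /ŋ/ → [ɳ] is the alternation; the neighbouring /ɖ/ is constant.
The change velar → retroflex matches the place of the following /ɖ/, identifying this as place assimilation.
The same holds elsewhere in the data: /ŋ/ → [ɲ] before /ɟ/ (velar → palatal, matching palatal); /ŋ/ → [n] before /t/ (velar → alveolar, matching alveolar); /ŋ/ → [ɲ] before /c/ (velar → palatal, matching palatal) — only place changes, and always toward the following segment.

place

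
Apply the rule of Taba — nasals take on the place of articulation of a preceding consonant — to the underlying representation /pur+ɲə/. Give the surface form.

The rule targets /ɲ/ (voiced palatal nasal), which sits after the trigger /r/ (alveolar).
Changing only its place to alveolar gives [n] — the voiced alveolar nasal.

[purnə]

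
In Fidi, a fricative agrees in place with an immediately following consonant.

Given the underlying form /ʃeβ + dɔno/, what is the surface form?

[ʃezdɔno]

/β/ is a voiced bilabial fricative. The following trigger /d/ is alveolar, so /β/ must become alveolar as well.
Changing only its place to alveolar gives [z] — the voiced alveolar fricative.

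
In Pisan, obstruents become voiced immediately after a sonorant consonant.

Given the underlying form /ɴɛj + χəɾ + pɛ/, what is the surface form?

[ɴɛjʁəɾbɛ]

The rule targets /χ/ (voiceless uvular fricative), which sits after the trigger /j/ (voiced).
The voiced uvular fricative is [ʁ], so /χ/ → [ʁ].
The same rule applies at the second boundary: /p/ → [b] next to /ɾ/.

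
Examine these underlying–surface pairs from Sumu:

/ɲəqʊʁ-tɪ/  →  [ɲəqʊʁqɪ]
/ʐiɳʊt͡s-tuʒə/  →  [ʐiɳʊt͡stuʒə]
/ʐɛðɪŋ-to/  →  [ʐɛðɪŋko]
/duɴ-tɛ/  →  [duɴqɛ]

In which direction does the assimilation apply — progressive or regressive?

progressive

Comparing underlying and surface forms, /t/ → [q] is the alternation; the neighbouring /ʁ/ is constant.
/t/ is alveolar while /ʁ/ is uvular; the output [q] is uvular, matching the trigger — so the feature that spreads is place.
The other alternating forms pattern the same way: /t/ → [k] after /ŋ/ (alveolar → velar, matching velar); /t/ → [q] after /ɴ/ (alveolar → uvular, matching uvular) — only place changes, and always toward the preceding segment.
No alternation appears in [ʐiɳʊt͡stuʒə]: there the adjacent consonants already agree in place (/t/ and /t͡s/ are both alveolar), so this form is consistent with the same rule.
The trigger is the preceding segment, so the direction is progressive (perseverative).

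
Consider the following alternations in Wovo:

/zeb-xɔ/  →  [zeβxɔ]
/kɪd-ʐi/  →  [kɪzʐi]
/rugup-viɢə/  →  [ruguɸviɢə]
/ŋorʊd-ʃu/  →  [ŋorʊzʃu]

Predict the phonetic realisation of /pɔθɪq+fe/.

[pɔθɪχfe]

The data show regressive manner assimilation: /b/ → [β] before /x/; /d/ → [z] before /ʐ/; /p/ → [ɸ] before /v/; /d/ → [z] before /ʃ/. In each pair only manner changes, matching the following consonant, while place and voice stay constant.
/q/ is a voiceless uvular stop. The following trigger /f/ is a fricative, so /q/ must become a fricative as well.
Changing only its manner to fricative gives [χ] — the voiceless uvular fricative.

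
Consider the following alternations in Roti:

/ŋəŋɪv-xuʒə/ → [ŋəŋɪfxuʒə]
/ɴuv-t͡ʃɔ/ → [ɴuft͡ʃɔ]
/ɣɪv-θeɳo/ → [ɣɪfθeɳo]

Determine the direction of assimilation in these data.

Underlying /v/ is realised as [f] next to /x/; /x/ itself does not change.
/v/ is voiced while /x/ is voiceless; the output [f] is voiceless, matching the trigger — so the feature that spreads is voicing.
The other alternating forms pattern the same way: /v/ → [f] before /t͡ʃ/ (voiced → voiceless, matching voiceless); /v/ → [f] before /θ/ (voiced → voiceless, matching voiceless) — only voicing changes, and always toward the following segment.
The trigger is the following segment, so the direction is regressive (anticipatory).

regressive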